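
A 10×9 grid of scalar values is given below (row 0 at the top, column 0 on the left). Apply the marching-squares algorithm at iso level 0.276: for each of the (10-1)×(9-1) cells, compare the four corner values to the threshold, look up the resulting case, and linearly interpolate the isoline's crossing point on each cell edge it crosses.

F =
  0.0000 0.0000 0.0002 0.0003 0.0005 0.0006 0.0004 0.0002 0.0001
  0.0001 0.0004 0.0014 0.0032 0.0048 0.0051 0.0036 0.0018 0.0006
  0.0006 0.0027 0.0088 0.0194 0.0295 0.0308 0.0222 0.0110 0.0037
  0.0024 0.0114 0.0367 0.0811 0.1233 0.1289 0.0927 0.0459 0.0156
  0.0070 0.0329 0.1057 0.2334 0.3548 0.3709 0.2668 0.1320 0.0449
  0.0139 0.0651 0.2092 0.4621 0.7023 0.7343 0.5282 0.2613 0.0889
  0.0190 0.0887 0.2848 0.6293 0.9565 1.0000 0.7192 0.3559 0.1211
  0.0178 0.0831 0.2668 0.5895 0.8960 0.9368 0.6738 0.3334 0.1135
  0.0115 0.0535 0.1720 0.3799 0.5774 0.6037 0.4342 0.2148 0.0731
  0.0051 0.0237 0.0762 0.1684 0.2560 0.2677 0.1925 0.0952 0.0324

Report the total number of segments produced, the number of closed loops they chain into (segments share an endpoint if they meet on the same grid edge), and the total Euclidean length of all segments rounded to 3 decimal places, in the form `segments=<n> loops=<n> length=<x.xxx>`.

cell (3,3): code 0100 → (3.660,4.000)–(4.000,3.351)
cell (3,4): code 1100 → (3.608,5.000)–(3.660,4.000)
cell (3,5): code 1000 → (4.000,5.912)–(3.608,5.000)
cell (4,2): code 0100 → (4.186,3.000)–(5.000,2.264)
cell (4,3): code 1110 → (4.000,3.351)–(4.186,3.000)
cell (4,5): code 1101 → (4.035,6.000)–(4.000,5.912)
cell (4,6): code 1000 → (5.000,6.945)–(4.035,6.000)
cell (5,1): code 0100 → (5.884,2.000)–(6.000,1.955)
cell (5,2): code 1110 → (5.000,2.264)–(5.884,2.000)
cell (5,6): code 1101 → (5.155,7.000)–(5.000,6.945)
cell (5,7): code 1000 → (6.000,7.340)–(5.155,7.000)
cell (6,1): code 0010 → (6.000,1.955)–(6.489,2.000)
cell (6,2): code 0111 → (6.489,2.000)–(7.000,2.029)
cell (6,7): code 1001 → (7.000,7.261)–(6.000,7.340)
cell (7,2): code 0110 → (7.000,2.029)–(8.000,2.500)
cell (7,6): code 1011 → (8.000,6.721)–(7.484,7.000)
cell (7,7): code 0001 → (7.484,7.000)–(7.000,7.261)
cell (8,2): code 0010 → (8.000,2.500)–(8.491,3.000)
cell (8,3): code 0011 → (8.491,3.000)–(8.938,4.000)
cell (8,4): code 0011 → (8.938,4.000)–(8.975,5.000)
cell (8,5): code 0011 → (8.975,5.000)–(8.655,6.000)
cell (8,6): code 0001 → (8.655,6.000)–(8.000,6.721)
total: 22 segments, chained into 1 closed loop(s), length Σ = 16.857856

segments=22 loops=1 length=16.858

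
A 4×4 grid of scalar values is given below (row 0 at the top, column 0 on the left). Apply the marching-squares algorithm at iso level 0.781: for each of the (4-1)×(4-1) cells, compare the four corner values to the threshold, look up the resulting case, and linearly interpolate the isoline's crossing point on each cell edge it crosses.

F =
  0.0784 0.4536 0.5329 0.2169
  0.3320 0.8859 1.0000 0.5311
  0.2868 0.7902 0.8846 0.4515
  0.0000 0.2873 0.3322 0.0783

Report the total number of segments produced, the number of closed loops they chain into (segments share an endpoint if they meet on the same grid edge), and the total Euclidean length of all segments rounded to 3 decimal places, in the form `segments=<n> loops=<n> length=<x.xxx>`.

segments=8 loops=1 length=5.379

cell (0,0): code 0100 → (0.757,1.000)–(1.000,0.811)
cell (0,1): code 1100 → (0.531,2.000)–(0.757,1.000)
cell (0,2): code 1000 → (1.000,2.467)–(0.531,2.000)
cell (1,0): code 0110 → (1.000,0.811)–(2.000,0.982)
cell (1,2): code 1001 → (2.000,2.239)–(1.000,2.467)
cell (2,0): code 0010 → (2.000,0.982)–(2.018,1.000)
cell (2,1): code 0011 → (2.018,1.000)–(2.188,2.000)
cell (2,2): code 0001 → (2.188,2.000)–(2.000,2.239)
total: 8 segments, chained into 1 closed loop(s), length Σ = 5.379062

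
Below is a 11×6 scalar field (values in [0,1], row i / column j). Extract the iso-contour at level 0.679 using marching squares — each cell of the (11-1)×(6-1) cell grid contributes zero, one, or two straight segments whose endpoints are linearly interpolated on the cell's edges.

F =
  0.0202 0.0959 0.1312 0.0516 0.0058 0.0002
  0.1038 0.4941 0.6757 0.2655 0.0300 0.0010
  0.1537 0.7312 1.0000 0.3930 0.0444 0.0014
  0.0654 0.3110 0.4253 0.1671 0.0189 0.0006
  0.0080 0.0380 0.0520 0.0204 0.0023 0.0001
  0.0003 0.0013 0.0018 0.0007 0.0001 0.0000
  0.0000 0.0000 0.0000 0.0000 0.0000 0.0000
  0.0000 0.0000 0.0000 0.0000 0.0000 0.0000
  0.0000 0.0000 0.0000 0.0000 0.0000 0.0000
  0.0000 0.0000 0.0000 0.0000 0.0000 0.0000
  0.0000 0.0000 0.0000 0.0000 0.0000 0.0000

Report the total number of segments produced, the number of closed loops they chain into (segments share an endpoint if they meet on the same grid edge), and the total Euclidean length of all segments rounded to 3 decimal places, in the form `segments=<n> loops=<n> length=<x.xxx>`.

segments=6 loops=1 length=4.635

cell (1,0): code 0100 → (1.780,1.000)–(2.000,0.910)
cell (1,1): code 1100 → (1.010,2.000)–(1.780,1.000)
cell (1,2): code 1000 → (2.000,2.529)–(1.010,2.000)
cell (2,0): code 0010 → (2.000,0.910)–(2.124,1.000)
cell (2,1): code 0011 → (2.124,1.000)–(2.559,2.000)
cell (2,2): code 0001 → (2.559,2.000)–(2.000,2.529)
total: 6 segments, chained into 1 closed loop(s), length Σ = 4.635187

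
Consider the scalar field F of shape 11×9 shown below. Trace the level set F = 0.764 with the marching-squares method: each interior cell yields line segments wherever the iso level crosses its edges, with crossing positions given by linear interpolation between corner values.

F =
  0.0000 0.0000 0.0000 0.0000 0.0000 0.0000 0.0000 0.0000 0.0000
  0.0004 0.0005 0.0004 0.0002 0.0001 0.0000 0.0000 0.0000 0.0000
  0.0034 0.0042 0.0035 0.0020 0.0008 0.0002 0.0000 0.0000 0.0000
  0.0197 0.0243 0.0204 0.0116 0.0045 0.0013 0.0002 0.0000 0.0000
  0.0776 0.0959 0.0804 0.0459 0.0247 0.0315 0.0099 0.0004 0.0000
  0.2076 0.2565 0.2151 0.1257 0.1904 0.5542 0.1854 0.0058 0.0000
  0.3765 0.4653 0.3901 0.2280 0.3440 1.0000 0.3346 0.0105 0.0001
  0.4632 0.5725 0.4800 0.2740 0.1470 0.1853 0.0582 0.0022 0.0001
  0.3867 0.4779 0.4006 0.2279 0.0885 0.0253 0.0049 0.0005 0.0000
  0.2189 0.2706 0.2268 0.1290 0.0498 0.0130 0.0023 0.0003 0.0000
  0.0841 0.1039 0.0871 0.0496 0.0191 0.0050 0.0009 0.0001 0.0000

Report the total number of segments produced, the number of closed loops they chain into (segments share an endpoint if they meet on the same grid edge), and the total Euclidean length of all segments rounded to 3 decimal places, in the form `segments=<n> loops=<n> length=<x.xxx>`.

cell (5,4): code 0100 → (5.471,5.000)–(6.000,4.640)
cell (5,5): code 1000 → (6.000,5.355)–(5.471,5.000)
cell (6,4): code 0010 → (6.000,4.640)–(6.290,5.000)
cell (6,5): code 0001 → (6.290,5.000)–(6.000,5.355)
total: 4 segments, chained into 1 closed loop(s), length Σ = 2.197094

segments=4 loops=1 length=2.197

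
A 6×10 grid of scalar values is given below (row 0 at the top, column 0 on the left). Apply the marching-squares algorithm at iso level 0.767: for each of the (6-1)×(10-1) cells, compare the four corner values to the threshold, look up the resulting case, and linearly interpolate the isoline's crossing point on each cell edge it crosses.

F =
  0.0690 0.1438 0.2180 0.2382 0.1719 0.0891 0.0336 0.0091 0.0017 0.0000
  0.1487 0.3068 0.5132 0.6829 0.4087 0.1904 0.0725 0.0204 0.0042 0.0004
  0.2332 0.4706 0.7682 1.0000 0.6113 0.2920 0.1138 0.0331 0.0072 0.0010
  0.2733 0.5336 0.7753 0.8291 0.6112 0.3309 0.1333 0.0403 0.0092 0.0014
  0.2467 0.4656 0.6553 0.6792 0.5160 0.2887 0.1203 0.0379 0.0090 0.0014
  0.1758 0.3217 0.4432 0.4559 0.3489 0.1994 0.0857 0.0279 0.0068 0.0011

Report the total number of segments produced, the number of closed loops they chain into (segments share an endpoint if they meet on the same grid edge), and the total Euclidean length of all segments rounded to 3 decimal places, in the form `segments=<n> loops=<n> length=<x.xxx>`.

cell (1,1): code 0100 → (1.995,2.000)–(2.000,1.996)
cell (1,2): code 1100 → (1.265,3.000)–(1.995,2.000)
cell (1,3): code 1000 → (2.000,3.599)–(1.265,3.000)
cell (2,1): code 0110 → (2.000,1.996)–(3.000,1.966)
cell (2,3): code 1001 → (3.000,3.285)–(2.000,3.599)
cell (3,1): code 0010 → (3.000,1.966)–(3.069,2.000)
cell (3,2): code 0011 → (3.069,2.000)–(3.414,3.000)
cell (3,3): code 0001 → (3.414,3.000)–(3.000,3.285)
total: 8 segments, chained into 1 closed loop(s), length Σ = 5.879289

segments=8 loops=1 length=5.879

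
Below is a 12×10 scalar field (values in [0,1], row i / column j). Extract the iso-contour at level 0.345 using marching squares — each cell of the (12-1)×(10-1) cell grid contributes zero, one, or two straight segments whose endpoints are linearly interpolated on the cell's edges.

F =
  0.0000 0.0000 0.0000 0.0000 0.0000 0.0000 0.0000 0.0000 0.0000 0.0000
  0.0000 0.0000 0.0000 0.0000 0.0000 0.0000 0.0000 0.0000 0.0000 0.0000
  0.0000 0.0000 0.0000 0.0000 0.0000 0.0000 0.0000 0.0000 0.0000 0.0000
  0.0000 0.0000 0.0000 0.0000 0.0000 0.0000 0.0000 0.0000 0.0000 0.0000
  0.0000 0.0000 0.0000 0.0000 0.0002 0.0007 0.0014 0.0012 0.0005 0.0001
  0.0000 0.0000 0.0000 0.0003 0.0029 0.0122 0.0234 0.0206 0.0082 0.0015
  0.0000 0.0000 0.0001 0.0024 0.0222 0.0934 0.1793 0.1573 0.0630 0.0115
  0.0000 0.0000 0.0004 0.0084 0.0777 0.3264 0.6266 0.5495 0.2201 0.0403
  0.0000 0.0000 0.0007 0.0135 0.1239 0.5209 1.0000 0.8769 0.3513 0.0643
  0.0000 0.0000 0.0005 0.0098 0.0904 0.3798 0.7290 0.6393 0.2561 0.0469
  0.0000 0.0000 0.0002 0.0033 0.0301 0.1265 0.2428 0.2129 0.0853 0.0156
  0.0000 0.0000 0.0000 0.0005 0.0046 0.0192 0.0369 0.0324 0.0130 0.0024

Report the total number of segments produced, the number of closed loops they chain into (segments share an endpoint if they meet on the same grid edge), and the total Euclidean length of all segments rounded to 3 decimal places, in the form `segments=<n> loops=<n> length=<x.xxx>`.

segments=14 loops=1 length=10.642

cell (6,5): code 0100 → (6.370,6.000)–(7.000,5.062)
cell (6,6): code 1100 → (6.479,7.000)–(6.370,6.000)
cell (6,7): code 1000 → (7.000,7.621)–(6.479,7.000)
cell (7,4): code 0100 → (7.096,5.000)–(8.000,4.557)
cell (7,5): code 1110 → (7.000,5.062)–(7.096,5.000)
cell (7,7): code 1101 → (7.952,8.000)–(7.000,7.621)
cell (7,8): code 1000 → (8.000,8.022)–(7.952,8.000)
cell (8,4): code 0110 → (8.000,4.557)–(9.000,4.880)
cell (8,7): code 1011 → (9.000,7.768)–(8.066,8.000)
cell (8,8): code 0001 → (8.066,8.000)–(8.000,8.022)
cell (9,4): code 0010 → (9.000,4.880)–(9.137,5.000)
cell (9,5): code 0011 → (9.137,5.000)–(9.790,6.000)
cell (9,6): code 0011 → (9.790,6.000)–(9.690,7.000)
cell (9,7): code 0001 → (9.690,7.000)–(9.000,7.768)
total: 14 segments, chained into 1 closed loop(s), length Σ = 10.641673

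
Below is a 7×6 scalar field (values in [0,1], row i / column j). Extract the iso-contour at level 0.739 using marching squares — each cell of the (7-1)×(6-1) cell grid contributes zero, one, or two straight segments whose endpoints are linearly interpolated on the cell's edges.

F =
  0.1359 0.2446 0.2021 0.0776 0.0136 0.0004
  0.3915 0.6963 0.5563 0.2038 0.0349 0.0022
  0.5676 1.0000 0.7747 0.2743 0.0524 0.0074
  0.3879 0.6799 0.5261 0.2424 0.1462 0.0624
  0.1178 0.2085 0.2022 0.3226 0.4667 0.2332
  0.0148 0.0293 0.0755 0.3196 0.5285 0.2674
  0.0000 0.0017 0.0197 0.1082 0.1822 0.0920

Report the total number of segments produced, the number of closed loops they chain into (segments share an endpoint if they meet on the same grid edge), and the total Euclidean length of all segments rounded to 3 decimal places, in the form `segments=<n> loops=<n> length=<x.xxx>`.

segments=6 loops=1 length=4.826

cell (1,0): code 0100 → (1.141,1.000)–(2.000,0.396)
cell (1,1): code 1100 → (1.837,2.000)–(1.141,1.000)
cell (1,2): code 1000 → (2.000,2.071)–(1.837,2.000)
cell (2,0): code 0010 → (2.000,0.396)–(2.815,1.000)
cell (2,1): code 0011 → (2.815,1.000)–(2.144,2.000)
cell (2,2): code 0001 → (2.144,2.000)–(2.000,2.071)
total: 6 segments, chained into 1 closed loop(s), length Σ = 4.826396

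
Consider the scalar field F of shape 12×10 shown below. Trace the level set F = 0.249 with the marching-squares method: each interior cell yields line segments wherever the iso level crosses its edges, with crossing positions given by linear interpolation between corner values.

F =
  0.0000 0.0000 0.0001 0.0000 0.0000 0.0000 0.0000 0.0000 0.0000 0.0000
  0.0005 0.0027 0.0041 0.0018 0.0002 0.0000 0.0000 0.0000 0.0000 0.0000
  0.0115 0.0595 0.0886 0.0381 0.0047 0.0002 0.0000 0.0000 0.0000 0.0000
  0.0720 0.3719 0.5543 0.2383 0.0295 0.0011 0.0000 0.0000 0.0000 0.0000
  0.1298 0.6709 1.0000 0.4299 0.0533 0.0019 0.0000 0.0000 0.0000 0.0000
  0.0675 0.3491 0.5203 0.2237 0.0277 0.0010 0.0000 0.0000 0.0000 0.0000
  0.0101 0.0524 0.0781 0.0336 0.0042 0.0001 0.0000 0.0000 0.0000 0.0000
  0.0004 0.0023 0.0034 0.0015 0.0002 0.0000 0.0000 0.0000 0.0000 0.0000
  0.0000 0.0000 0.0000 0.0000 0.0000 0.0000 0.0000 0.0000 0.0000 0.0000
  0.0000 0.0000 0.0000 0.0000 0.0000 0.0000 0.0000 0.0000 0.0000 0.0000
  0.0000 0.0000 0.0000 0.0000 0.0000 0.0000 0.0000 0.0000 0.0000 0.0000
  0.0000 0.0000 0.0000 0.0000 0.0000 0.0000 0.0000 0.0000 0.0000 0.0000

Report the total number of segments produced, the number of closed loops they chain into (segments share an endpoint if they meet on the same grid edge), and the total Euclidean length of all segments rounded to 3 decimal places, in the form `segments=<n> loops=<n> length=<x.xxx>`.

segments=12 loops=1 length=9.825

cell (2,0): code 0100 → (2.607,1.000)–(3.000,0.590)
cell (2,1): code 1100 → (2.344,2.000)–(2.607,1.000)
cell (2,2): code 1000 → (3.000,2.966)–(2.344,2.000)
cell (3,0): code 0110 → (3.000,0.590)–(4.000,0.220)
cell (3,2): code 1101 → (3.056,3.000)–(3.000,2.966)
cell (3,3): code 1000 → (4.000,3.480)–(3.056,3.000)
cell (4,0): code 0110 → (4.000,0.220)–(5.000,0.645)
cell (4,2): code 1011 → (5.000,2.915)–(4.877,3.000)
cell (4,3): code 0001 → (4.877,3.000)–(4.000,3.480)
cell (5,0): code 0010 → (5.000,0.645)–(5.337,1.000)
cell (5,1): code 0011 → (5.337,1.000)–(5.614,2.000)
cell (5,2): code 0001 → (5.614,2.000)–(5.000,2.915)
total: 12 segments, chained into 1 closed loop(s), length Σ = 9.825098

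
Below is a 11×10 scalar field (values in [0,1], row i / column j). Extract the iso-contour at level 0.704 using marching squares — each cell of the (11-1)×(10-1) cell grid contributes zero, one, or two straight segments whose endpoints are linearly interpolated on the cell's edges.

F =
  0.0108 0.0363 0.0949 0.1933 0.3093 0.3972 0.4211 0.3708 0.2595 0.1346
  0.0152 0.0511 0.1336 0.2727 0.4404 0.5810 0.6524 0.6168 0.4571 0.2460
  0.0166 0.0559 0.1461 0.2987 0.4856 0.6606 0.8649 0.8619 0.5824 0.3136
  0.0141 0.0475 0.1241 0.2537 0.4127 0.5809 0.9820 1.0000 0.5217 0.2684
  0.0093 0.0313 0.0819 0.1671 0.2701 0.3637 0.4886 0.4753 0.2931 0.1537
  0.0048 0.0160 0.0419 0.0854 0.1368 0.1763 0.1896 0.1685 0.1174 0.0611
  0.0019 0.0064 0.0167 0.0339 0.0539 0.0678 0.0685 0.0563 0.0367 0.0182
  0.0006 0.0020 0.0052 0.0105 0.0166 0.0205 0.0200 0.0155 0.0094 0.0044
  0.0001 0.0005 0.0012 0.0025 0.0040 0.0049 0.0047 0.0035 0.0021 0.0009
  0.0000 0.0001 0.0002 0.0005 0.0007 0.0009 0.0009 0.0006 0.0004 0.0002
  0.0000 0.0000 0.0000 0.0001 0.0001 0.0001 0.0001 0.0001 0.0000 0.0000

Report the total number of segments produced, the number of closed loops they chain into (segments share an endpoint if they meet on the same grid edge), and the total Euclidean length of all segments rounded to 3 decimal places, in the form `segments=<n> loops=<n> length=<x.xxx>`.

segments=8 loops=1 length=7.692

cell (1,5): code 0100 → (1.243,6.000)–(2.000,5.212)
cell (1,6): code 1100 → (1.356,7.000)–(1.243,6.000)
cell (1,7): code 1000 → (2.000,7.565)–(1.356,7.000)
cell (2,5): code 0110 → (2.000,5.212)–(3.000,5.307)
cell (2,7): code 1001 → (3.000,7.619)–(2.000,7.565)
cell (3,5): code 0010 → (3.000,5.307)–(3.563,6.000)
cell (3,6): code 0011 → (3.563,6.000)–(3.564,7.000)
cell (3,7): code 0001 → (3.564,7.000)–(3.000,7.619)
total: 8 segments, chained into 1 closed loop(s), length Σ = 7.692233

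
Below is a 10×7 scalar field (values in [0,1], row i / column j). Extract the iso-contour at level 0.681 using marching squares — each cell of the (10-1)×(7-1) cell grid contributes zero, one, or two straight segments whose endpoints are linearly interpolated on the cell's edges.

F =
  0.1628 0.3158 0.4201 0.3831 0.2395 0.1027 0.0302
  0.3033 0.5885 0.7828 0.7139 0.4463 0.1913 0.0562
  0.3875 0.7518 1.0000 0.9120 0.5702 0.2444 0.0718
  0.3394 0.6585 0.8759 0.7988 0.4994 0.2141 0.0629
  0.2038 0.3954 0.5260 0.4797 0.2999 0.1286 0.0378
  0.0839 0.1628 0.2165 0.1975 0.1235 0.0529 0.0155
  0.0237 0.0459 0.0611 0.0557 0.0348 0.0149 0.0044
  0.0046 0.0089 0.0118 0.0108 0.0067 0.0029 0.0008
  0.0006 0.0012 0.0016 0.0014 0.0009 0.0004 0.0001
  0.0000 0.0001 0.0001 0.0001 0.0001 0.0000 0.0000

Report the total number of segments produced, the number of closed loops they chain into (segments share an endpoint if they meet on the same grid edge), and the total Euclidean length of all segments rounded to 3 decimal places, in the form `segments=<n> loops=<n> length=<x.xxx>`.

segments=12 loops=1 length=8.824

cell (0,1): code 0100 → (0.719,2.000)–(1.000,1.476)
cell (0,2): code 1100 → (0.901,3.000)–(0.719,2.000)
cell (0,3): code 1000 → (1.000,3.123)–(0.901,3.000)
cell (1,0): code 0100 → (1.566,1.000)–(2.000,0.806)
cell (1,1): code 1110 → (1.000,1.476)–(1.566,1.000)
cell (1,3): code 1001 → (2.000,3.676)–(1.000,3.123)
cell (2,0): code 0010 → (2.000,0.806)–(2.759,1.000)
cell (2,1): code 0111 → (2.759,1.000)–(3.000,1.103)
cell (2,3): code 1001 → (3.000,3.393)–(2.000,3.676)
cell (3,1): code 0010 → (3.000,1.103)–(3.557,2.000)
cell (3,2): code 0011 → (3.557,2.000)–(3.369,3.000)
cell (3,3): code 0001 → (3.369,3.000)–(3.000,3.393)
total: 12 segments, chained into 1 closed loop(s), length Σ = 8.823857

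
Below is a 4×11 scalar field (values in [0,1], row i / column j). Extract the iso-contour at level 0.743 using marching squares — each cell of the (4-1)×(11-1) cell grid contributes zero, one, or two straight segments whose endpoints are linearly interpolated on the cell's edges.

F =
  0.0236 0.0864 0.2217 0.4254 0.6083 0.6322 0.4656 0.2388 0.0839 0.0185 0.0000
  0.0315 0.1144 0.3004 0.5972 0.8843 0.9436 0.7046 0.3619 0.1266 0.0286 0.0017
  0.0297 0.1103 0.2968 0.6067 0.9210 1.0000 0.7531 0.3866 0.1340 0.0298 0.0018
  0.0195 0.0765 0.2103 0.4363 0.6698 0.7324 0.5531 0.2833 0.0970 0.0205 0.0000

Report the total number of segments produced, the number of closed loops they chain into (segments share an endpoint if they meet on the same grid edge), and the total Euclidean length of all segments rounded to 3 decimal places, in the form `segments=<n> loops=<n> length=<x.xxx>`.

segments=10 loops=1 length=8.145

cell (0,3): code 0100 → (0.488,4.000)–(1.000,3.508)
cell (0,4): code 1100 → (0.356,5.000)–(0.488,4.000)
cell (0,5): code 1000 → (1.000,5.839)–(0.356,5.000)
cell (1,3): code 0110 → (1.000,3.508)–(2.000,3.434)
cell (1,5): code 1101 → (1.792,6.000)–(1.000,5.839)
cell (1,6): code 1000 → (2.000,6.028)–(1.792,6.000)
cell (2,3): code 0010 → (2.000,3.434)–(2.709,4.000)
cell (2,4): code 0011 → (2.709,4.000)–(2.960,5.000)
cell (2,5): code 0011 → (2.960,5.000)–(2.050,6.000)
cell (2,6): code 0001 → (2.050,6.000)–(2.000,6.028)
total: 10 segments, chained into 1 closed loop(s), length Σ = 8.145456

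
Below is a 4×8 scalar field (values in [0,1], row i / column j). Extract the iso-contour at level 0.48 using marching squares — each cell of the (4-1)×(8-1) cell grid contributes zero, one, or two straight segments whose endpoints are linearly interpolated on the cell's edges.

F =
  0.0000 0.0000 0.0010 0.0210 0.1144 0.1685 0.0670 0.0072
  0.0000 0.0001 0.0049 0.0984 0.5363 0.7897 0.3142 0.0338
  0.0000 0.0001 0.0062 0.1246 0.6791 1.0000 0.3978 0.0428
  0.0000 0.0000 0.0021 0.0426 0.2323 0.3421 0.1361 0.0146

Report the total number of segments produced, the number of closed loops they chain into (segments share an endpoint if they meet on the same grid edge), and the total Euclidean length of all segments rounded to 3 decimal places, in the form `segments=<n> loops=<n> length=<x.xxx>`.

cell (0,3): code 0100 → (0.867,4.000)–(1.000,3.871)
cell (0,4): code 1100 → (0.501,5.000)–(0.867,4.000)
cell (0,5): code 1000 → (1.000,5.651)–(0.501,5.000)
cell (1,3): code 0110 → (1.000,3.871)–(2.000,3.641)
cell (1,5): code 1001 → (2.000,5.864)–(1.000,5.651)
cell (2,3): code 0010 → (2.000,3.641)–(2.446,4.000)
cell (2,4): code 0011 → (2.446,4.000)–(2.790,5.000)
cell (2,5): code 0001 → (2.790,5.000)–(2.000,5.864)
total: 8 segments, chained into 1 closed loop(s), length Σ = 6.919239

segments=8 loops=1 length=6.919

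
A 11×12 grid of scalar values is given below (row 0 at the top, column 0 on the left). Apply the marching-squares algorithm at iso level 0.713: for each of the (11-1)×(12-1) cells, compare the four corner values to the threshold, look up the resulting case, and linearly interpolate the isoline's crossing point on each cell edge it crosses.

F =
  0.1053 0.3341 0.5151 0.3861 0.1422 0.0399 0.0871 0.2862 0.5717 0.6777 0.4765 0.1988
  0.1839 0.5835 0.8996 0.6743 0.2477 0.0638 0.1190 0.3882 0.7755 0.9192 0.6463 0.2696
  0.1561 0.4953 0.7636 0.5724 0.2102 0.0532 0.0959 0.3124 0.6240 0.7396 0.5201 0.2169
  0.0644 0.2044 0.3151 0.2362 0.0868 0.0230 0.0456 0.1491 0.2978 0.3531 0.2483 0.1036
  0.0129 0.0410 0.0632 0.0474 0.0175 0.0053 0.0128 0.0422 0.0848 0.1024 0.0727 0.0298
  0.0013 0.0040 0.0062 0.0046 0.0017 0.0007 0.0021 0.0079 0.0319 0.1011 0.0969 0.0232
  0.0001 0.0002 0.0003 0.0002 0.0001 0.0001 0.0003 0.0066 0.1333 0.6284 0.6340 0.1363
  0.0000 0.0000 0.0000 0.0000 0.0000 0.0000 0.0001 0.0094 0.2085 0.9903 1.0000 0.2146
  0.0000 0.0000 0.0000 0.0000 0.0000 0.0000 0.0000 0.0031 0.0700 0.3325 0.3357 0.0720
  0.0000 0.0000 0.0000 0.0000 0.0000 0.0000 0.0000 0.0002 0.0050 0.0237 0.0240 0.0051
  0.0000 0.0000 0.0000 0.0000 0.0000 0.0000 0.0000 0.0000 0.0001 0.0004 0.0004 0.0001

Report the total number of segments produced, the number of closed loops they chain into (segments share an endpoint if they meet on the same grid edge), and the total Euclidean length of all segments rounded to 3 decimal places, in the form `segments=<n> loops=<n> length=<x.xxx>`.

segments=20 loops=3 length=14.885

cell (0,1): code 0100 → (0.515,2.000)–(1.000,1.410)
cell (0,2): code 1000 → (1.000,2.828)–(0.515,2.000)
cell (0,7): code 0100 → (0.693,8.000)–(1.000,7.839)
cell (0,8): code 1100 → (0.146,9.000)–(0.693,8.000)
cell (0,9): code 1000 → (1.000,9.756)–(0.146,9.000)
cell (1,1): code 0110 → (1.000,1.410)–(2.000,1.811)
cell (1,2): code 1001 → (2.000,2.265)–(1.000,2.828)
cell (1,7): code 0010 → (1.000,7.839)–(1.413,8.000)
cell (1,8): code 0111 → (1.413,8.000)–(2.000,8.770)
cell (1,9): code 1001 → (2.000,9.121)–(1.000,9.756)
cell (2,1): code 0010 → (2.000,1.811)–(2.113,2.000)
cell (2,2): code 0001 → (2.113,2.000)–(2.000,2.265)
cell (2,8): code 0010 → (2.000,8.770)–(2.069,9.000)
cell (2,9): code 0001 → (2.069,9.000)–(2.000,9.121)
cell (6,8): code 0100 → (6.234,9.000)–(7.000,8.645)
cell (6,9): code 1100 → (6.216,10.000)–(6.234,9.000)
cell (6,10): code 1000 → (7.000,10.365)–(6.216,10.000)
cell (7,8): code 0010 → (7.000,8.645)–(7.422,9.000)
cell (7,9): code 0011 → (7.422,9.000)–(7.432,10.000)
cell (7,10): code 0001 → (7.432,10.000)–(7.000,10.365)
total: 20 segments, chained into 3 closed loop(s), length Σ = 14.885395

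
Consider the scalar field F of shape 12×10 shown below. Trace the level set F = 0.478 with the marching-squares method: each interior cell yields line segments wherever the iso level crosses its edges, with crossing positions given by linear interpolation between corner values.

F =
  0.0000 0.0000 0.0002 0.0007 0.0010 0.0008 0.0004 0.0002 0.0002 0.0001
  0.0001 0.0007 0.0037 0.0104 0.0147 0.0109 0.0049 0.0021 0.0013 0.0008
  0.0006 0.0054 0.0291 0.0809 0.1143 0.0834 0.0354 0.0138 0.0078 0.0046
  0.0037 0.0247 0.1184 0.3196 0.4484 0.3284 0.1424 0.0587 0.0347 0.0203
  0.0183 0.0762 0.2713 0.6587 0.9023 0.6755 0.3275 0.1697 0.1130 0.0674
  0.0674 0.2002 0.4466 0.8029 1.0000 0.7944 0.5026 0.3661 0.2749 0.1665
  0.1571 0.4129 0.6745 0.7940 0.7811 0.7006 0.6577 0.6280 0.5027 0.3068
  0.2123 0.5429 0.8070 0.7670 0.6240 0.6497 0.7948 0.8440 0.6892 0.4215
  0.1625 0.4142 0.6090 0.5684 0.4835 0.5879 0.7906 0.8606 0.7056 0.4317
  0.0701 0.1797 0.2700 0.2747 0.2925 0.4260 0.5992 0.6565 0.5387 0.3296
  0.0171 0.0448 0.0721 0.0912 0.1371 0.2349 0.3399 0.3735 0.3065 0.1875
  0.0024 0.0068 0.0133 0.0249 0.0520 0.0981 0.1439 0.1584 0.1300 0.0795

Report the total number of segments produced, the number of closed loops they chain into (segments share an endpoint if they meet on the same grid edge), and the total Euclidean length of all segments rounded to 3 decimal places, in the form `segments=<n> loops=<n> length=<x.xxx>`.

segments=28 loops=1 length=22.769

cell (3,2): code 0100 → (3.467,3.000)–(4.000,2.534)
cell (3,3): code 1100 → (3.065,4.000)–(3.467,3.000)
cell (3,4): code 1100 → (3.431,5.000)–(3.065,4.000)
cell (3,5): code 1000 → (4.000,5.568)–(3.431,5.000)
cell (4,2): code 0110 → (4.000,2.534)–(5.000,2.088)
cell (4,5): code 1101 → (4.860,6.000)–(4.000,5.568)
cell (4,6): code 1000 → (5.000,6.180)–(4.860,6.000)
cell (5,1): code 0100 → (5.138,2.000)–(6.000,1.249)
cell (5,2): code 1110 → (5.000,2.088)–(5.138,2.000)
cell (5,6): code 1101 → (5.427,7.000)–(5.000,6.180)
cell (5,7): code 1100 → (5.892,8.000)–(5.427,7.000)
cell (5,8): code 1000 → (6.000,8.126)–(5.892,8.000)
cell (6,0): code 0100 → (6.501,1.000)–(7.000,0.804)
cell (6,1): code 1110 → (6.000,1.249)–(6.501,1.000)
cell (6,8): code 1001 → (7.000,8.789)–(6.000,8.126)
cell (7,0): code 0010 → (7.000,0.804)–(7.504,1.000)
cell (7,1): code 0111 → (7.504,1.000)–(8.000,1.328)
cell (7,8): code 1001 → (8.000,8.831)–(7.000,8.789)
cell (8,1): code 0010 → (8.000,1.328)–(8.386,2.000)
cell (8,2): code 0011 → (8.386,2.000)–(8.308,3.000)
cell (8,3): code 0011 → (8.308,3.000)–(8.029,4.000)
cell (8,4): code 0011 → (8.029,4.000)–(8.679,5.000)
cell (8,5): code 0111 → (8.679,5.000)–(9.000,5.300)
cell (8,8): code 1001 → (9.000,8.290)–(8.000,8.831)
cell (9,5): code 0010 → (9.000,5.300)–(9.467,6.000)
cell (9,6): code 0011 → (9.467,6.000)–(9.631,7.000)
cell (9,7): code 0011 → (9.631,7.000)–(9.261,8.000)
cell (9,8): code 0001 → (9.261,8.000)–(9.000,8.290)
total: 28 segments, chained into 1 closed loop(s), length Σ = 22.769158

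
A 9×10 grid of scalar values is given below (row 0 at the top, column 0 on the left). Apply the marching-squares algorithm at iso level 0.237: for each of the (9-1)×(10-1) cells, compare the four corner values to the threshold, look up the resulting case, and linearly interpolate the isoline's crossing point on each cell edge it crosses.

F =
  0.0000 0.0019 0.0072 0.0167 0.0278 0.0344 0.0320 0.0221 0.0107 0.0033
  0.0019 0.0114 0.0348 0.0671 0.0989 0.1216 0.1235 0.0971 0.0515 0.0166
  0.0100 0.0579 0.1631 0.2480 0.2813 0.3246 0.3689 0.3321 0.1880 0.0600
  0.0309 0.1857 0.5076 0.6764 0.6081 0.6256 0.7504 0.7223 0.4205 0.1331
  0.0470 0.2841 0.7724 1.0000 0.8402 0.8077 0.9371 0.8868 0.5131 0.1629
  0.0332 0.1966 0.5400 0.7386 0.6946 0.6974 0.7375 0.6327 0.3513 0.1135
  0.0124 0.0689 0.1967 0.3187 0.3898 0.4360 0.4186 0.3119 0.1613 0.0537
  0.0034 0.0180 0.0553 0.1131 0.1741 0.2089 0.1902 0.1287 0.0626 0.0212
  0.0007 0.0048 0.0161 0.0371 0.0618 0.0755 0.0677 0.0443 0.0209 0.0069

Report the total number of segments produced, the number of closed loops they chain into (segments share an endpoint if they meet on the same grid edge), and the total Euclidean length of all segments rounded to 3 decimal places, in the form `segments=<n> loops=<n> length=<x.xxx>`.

segments=26 loops=1 length=21.168

cell (1,2): code 0100 → (1.939,3.000)–(2.000,2.870)
cell (1,3): code 1100 → (1.757,4.000)–(1.939,3.000)
cell (1,4): code 1100 → (1.568,5.000)–(1.757,4.000)
cell (1,5): code 1100 → (1.463,6.000)–(1.568,5.000)
cell (1,6): code 1100 → (1.595,7.000)–(1.463,6.000)
cell (1,7): code 1000 → (2.000,7.660)–(1.595,7.000)
cell (2,1): code 0100 → (2.215,2.000)–(3.000,1.159)
cell (2,2): code 1110 → (2.000,2.870)–(2.215,2.000)
cell (2,7): code 1101 → (2.211,8.000)–(2.000,7.660)
cell (2,8): code 1000 → (3.000,8.638)–(2.211,8.000)
cell (3,0): code 0100 → (3.521,1.000)–(4.000,0.801)
cell (3,1): code 1110 → (3.000,1.159)–(3.521,1.000)
cell (3,8): code 1001 → (4.000,8.788)–(3.000,8.638)
cell (4,0): code 0010 → (4.000,0.801)–(4.538,1.000)
cell (4,1): code 0111 → (4.538,1.000)–(5.000,1.118)
cell (4,8): code 1001 → (5.000,8.481)–(4.000,8.788)
cell (5,1): code 0010 → (5.000,1.118)–(5.883,2.000)
cell (5,2): code 0111 → (5.883,2.000)–(6.000,2.330)
cell (5,7): code 1011 → (6.000,7.497)–(5.602,8.000)
cell (5,8): code 0001 → (5.602,8.000)–(5.000,8.481)
cell (6,2): code 0010 → (6.000,2.330)–(6.397,3.000)
cell (6,3): code 0011 → (6.397,3.000)–(6.708,4.000)
cell (6,4): code 0011 → (6.708,4.000)–(6.876,5.000)
cell (6,5): code 0011 → (6.876,5.000)–(6.795,6.000)
cell (6,6): code 0011 → (6.795,6.000)–(6.409,7.000)
cell (6,7): code 0001 → (6.409,7.000)–(6.000,7.497)
total: 26 segments, chained into 1 closed loop(s), length Σ = 21.168096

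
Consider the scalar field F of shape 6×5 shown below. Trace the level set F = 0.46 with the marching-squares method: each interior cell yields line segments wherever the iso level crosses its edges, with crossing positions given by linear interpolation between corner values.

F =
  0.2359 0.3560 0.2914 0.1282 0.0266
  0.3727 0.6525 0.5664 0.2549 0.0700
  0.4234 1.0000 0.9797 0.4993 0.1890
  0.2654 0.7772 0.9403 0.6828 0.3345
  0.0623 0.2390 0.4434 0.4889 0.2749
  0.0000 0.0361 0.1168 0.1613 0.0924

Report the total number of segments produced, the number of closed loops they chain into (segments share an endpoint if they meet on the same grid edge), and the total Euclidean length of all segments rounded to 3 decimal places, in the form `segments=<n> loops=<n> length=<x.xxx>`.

segments=14 loops=1 length=11.184

cell (0,0): code 0100 → (0.351,1.000)–(1.000,0.312)
cell (0,1): code 1100 → (0.613,2.000)–(0.351,1.000)
cell (0,2): code 1000 → (1.000,2.342)–(0.613,2.000)
cell (1,0): code 0110 → (1.000,0.312)–(2.000,0.063)
cell (1,2): code 1101 → (1.839,3.000)–(1.000,2.342)
cell (1,3): code 1000 → (2.000,3.127)–(1.839,3.000)
cell (2,0): code 0110 → (2.000,0.063)–(3.000,0.380)
cell (2,3): code 1001 → (3.000,3.640)–(2.000,3.127)
cell (3,0): code 0010 → (3.000,0.380)–(3.589,1.000)
cell (3,1): code 0011 → (3.589,1.000)–(3.967,2.000)
cell (3,2): code 0111 → (3.967,2.000)–(4.000,2.365)
cell (3,3): code 1001 → (4.000,3.135)–(3.000,3.640)
cell (4,2): code 0010 → (4.000,2.365)–(4.088,3.000)
cell (4,3): code 0001 → (4.088,3.000)–(4.000,3.135)
total: 14 segments, chained into 1 closed loop(s), length Σ = 11.183667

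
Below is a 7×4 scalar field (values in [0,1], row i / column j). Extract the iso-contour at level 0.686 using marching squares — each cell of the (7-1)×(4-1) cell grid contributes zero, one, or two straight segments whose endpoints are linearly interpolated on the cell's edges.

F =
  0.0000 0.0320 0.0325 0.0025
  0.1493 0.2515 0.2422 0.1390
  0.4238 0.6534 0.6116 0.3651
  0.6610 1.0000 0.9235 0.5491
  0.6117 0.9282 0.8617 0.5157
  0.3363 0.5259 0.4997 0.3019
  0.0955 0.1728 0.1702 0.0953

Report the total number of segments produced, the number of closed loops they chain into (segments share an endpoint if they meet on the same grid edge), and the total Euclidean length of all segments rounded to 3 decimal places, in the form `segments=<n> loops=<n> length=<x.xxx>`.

cell (2,0): code 0100 → (2.094,1.000)–(3.000,0.074)
cell (2,1): code 1100 → (2.239,2.000)–(2.094,1.000)
cell (2,2): code 1000 → (3.000,2.634)–(2.239,2.000)
cell (3,0): code 0110 → (3.000,0.074)–(4.000,0.235)
cell (3,2): code 1001 → (4.000,2.508)–(3.000,2.634)
cell (4,0): code 0010 → (4.000,0.235)–(4.602,1.000)
cell (4,1): code 0011 → (4.602,1.000)–(4.485,2.000)
cell (4,2): code 0001 → (4.485,2.000)–(4.000,2.508)
total: 8 segments, chained into 1 closed loop(s), length Σ = 8.000861

segments=8 loops=1 length=8.001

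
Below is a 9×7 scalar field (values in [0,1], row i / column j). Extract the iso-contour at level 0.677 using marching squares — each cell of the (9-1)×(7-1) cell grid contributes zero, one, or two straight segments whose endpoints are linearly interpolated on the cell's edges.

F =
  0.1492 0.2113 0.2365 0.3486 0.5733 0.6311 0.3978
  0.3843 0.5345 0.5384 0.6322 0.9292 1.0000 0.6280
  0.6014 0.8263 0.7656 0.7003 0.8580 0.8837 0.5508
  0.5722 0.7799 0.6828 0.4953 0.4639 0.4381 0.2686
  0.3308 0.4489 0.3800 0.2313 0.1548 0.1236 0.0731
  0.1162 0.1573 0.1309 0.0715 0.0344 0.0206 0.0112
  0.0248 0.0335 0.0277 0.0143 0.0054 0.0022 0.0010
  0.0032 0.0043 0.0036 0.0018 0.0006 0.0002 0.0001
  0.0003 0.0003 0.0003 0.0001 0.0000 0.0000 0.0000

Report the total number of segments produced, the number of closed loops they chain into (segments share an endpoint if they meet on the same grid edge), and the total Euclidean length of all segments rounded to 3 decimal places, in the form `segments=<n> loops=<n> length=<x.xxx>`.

segments=16 loops=1 length=14.728

cell (0,3): code 0100 → (0.291,4.000)–(1.000,3.151)
cell (0,4): code 1100 → (0.124,5.000)–(0.291,4.000)
cell (0,5): code 1000 → (1.000,5.868)–(0.124,5.000)
cell (1,0): code 0100 → (1.488,1.000)–(2.000,0.336)
cell (1,1): code 1100 → (1.610,2.000)–(1.488,1.000)
cell (1,2): code 1100 → (1.658,3.000)–(1.610,2.000)
cell (1,3): code 1110 → (1.000,3.151)–(1.658,3.000)
cell (1,5): code 1001 → (2.000,5.621)–(1.000,5.868)
cell (2,0): code 0110 → (2.000,0.336)–(3.000,0.505)
cell (2,2): code 1011 → (3.000,2.031)–(2.114,3.000)
cell (2,3): code 0011 → (2.114,3.000)–(2.459,4.000)
cell (2,4): code 0011 → (2.459,4.000)–(2.464,5.000)
cell (2,5): code 0001 → (2.464,5.000)–(2.000,5.621)
cell (3,0): code 0010 → (3.000,0.505)–(3.311,1.000)
cell (3,1): code 0011 → (3.311,1.000)–(3.019,2.000)
cell (3,2): code 0001 → (3.019,2.000)–(3.000,2.031)
total: 16 segments, chained into 1 closed loop(s), length Σ = 14.728080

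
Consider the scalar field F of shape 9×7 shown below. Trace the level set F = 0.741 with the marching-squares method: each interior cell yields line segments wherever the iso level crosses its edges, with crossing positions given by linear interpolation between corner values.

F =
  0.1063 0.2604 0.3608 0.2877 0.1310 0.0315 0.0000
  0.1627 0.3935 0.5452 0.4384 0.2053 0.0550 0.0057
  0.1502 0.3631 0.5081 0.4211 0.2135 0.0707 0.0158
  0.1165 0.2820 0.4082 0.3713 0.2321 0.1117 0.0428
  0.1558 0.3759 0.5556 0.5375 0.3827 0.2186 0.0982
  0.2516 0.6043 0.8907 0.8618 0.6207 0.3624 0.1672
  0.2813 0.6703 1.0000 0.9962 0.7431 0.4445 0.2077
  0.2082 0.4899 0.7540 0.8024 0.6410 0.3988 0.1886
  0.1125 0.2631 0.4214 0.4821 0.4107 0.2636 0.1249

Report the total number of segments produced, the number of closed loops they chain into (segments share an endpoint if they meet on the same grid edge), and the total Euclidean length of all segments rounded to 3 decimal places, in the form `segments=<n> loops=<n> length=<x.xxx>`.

cell (4,1): code 0100 → (4.553,2.000)–(5.000,1.477)
cell (4,2): code 1100 → (4.628,3.000)–(4.553,2.000)
cell (4,3): code 1000 → (5.000,3.501)–(4.628,3.000)
cell (5,1): code 0110 → (5.000,1.477)–(6.000,1.214)
cell (5,3): code 1101 → (5.983,4.000)–(5.000,3.501)
cell (5,4): code 1000 → (6.000,4.007)–(5.983,4.000)
cell (6,1): code 0110 → (6.000,1.214)–(7.000,1.951)
cell (6,3): code 1011 → (7.000,3.380)–(6.021,4.000)
cell (6,4): code 0001 → (6.021,4.000)–(6.000,4.007)
cell (7,1): code 0010 → (7.000,1.951)–(7.039,2.000)
cell (7,2): code 0011 → (7.039,2.000)–(7.192,3.000)
cell (7,3): code 0001 → (7.192,3.000)–(7.000,3.380)
total: 12 segments, chained into 1 closed loop(s), length Σ = 8.392395

segments=12 loops=1 length=8.392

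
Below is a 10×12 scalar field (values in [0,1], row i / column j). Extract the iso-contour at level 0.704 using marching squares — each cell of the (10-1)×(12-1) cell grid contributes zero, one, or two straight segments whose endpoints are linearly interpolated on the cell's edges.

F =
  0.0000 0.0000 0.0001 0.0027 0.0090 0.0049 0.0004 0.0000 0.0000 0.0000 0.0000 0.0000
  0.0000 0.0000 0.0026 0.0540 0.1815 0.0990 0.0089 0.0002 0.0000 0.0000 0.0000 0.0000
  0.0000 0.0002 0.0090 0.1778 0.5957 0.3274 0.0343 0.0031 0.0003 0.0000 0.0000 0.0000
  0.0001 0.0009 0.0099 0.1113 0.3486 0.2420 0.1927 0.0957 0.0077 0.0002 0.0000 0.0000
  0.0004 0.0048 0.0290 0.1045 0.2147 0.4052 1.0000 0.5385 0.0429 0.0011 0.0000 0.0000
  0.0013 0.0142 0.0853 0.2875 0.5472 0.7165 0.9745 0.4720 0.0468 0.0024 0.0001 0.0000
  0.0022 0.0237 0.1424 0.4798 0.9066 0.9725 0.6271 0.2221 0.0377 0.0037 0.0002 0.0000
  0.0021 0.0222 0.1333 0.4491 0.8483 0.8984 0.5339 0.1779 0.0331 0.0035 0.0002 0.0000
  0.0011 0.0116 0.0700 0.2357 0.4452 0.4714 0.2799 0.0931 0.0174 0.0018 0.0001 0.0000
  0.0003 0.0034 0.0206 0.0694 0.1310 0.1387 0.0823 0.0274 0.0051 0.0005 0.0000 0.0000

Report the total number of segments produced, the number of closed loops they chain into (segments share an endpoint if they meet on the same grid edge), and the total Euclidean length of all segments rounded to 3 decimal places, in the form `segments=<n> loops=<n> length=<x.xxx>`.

cell (3,5): code 0100 → (3.633,6.000)–(4.000,5.502)
cell (3,6): code 1000 → (4.000,6.641)–(3.633,6.000)
cell (4,4): code 0100 → (4.960,5.000)–(5.000,4.926)
cell (4,5): code 1110 → (4.000,5.502)–(4.960,5.000)
cell (4,6): code 1001 → (5.000,6.538)–(4.000,6.641)
cell (5,3): code 0100 → (5.436,4.000)–(6.000,3.525)
cell (5,4): code 1110 → (5.000,4.926)–(5.436,4.000)
cell (5,5): code 1011 → (6.000,5.777)–(5.779,6.000)
cell (5,6): code 0001 → (5.779,6.000)–(5.000,6.538)
cell (6,3): code 0110 → (6.000,3.525)–(7.000,3.639)
cell (6,5): code 1001 → (7.000,5.533)–(6.000,5.777)
cell (7,3): code 0010 → (7.000,3.639)–(7.358,4.000)
cell (7,4): code 0011 → (7.358,4.000)–(7.455,5.000)
cell (7,5): code 0001 → (7.455,5.000)–(7.000,5.533)
total: 14 segments, chained into 1 closed loop(s), length Σ = 10.801339

segments=14 loops=1 length=10.801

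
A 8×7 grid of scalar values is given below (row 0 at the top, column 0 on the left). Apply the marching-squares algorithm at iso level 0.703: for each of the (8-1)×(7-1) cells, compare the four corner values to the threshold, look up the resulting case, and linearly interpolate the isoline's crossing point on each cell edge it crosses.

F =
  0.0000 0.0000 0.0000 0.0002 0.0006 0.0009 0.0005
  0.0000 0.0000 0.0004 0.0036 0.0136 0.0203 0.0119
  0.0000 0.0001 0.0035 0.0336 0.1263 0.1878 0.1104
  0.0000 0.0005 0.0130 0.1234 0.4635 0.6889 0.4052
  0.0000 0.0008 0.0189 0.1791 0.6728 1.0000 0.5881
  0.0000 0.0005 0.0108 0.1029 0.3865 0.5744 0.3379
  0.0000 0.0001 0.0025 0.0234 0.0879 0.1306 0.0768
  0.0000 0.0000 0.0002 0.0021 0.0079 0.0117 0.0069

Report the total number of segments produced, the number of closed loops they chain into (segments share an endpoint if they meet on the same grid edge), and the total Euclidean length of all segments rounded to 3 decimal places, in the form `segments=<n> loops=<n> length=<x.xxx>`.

segments=4 loops=1 length=4.662

cell (3,4): code 0100 → (3.045,5.000)–(4.000,4.092)
cell (3,5): code 1000 → (4.000,5.721)–(3.045,5.000)
cell (4,4): code 0010 → (4.000,4.092)–(4.698,5.000)
cell (4,5): code 0001 → (4.698,5.000)–(4.000,5.721)
total: 4 segments, chained into 1 closed loop(s), length Σ = 4.662082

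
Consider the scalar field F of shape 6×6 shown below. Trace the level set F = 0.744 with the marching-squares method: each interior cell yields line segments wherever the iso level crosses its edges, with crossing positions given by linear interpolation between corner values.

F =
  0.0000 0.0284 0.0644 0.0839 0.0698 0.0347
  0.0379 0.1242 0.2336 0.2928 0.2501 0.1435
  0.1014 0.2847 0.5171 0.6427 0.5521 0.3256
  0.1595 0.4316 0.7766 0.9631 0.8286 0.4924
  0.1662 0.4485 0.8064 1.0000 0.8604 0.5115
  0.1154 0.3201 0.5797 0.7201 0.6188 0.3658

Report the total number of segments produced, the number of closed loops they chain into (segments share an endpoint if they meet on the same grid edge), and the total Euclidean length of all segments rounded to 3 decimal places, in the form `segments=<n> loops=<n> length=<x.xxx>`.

segments=10 loops=1 length=7.963

cell (2,1): code 0100 → (2.874,2.000)–(3.000,1.906)
cell (2,2): code 1100 → (2.316,3.000)–(2.874,2.000)
cell (2,3): code 1100 → (2.694,4.000)–(2.316,3.000)
cell (2,4): code 1000 → (3.000,4.252)–(2.694,4.000)
cell (3,1): code 0110 → (3.000,1.906)–(4.000,1.826)
cell (3,4): code 1001 → (4.000,4.334)–(3.000,4.252)
cell (4,1): code 0010 → (4.000,1.826)–(4.275,2.000)
cell (4,2): code 0011 → (4.275,2.000)–(4.915,3.000)
cell (4,3): code 0011 → (4.915,3.000)–(4.482,4.000)
cell (4,4): code 0001 → (4.482,4.000)–(4.000,4.334)
total: 10 segments, chained into 1 closed loop(s), length Σ = 7.962565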